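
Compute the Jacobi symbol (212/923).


Compute (212/923) via quadratic reciprocity:
  pull out 2: (2/923) = -1  (since 923 mod 8 = 3)
  pull out 2: (2/923) = -1  (since 923 mod 8 = 3)
  reciprocity: (53/923) -> +(923/53)
  reduce: (22/53)
  pull out 2: (2/53) = -1  (since 53 mod 8 = 5)
  reciprocity: (11/53) -> +(53/11)
  reduce: (9/11)
  reciprocity: (9/11) -> +(11/9)
  reduce: (2/9)
  pull out 2: (2/9) = +1  (since 9 mod 8 = 1)
  (1/9) = 1
Product of signs = -1

-1


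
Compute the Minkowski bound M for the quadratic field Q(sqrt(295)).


d = 295, d mod 4 = 3, so disc(K) = 4d = 1180; |disc(K)| = 1180
Real quadratic field, so n = 2, s = r2 = 0, r1 = 2
M = (n!/n^n) * (4/pi)^s * sqrt(|disc(K)|) = (2!/2^2) * (4/pi)^0 * sqrt(1180)
= 0.5 * 1.000000 * 34.351128
= 17.1756

17.1756


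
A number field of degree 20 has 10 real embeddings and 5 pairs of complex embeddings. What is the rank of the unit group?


By Dirichlet's unit theorem:
rank = r1 + r2 - 1
= 10 + 5 - 1
= 14

14


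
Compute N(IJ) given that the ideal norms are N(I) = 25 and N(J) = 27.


N(IJ) = N(I) * N(J)
= 25 * 27
= 675

675


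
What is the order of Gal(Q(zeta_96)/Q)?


|Gal(Q(zeta_96)/Q)| = phi(96)
= 32

32


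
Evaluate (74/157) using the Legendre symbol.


p = 157 is prime, so compute (74/157) with the reciprocity algorithm (Jacobi-symbol steps: pull out 2s via (2/n), flip via reciprocity, reduce):
  pull out 2: (2/157) = -1  (since 157 mod 8 = 5)
  reciprocity: (37/157) -> +(157/37)
  reduce: (9/37)
  reciprocity: (9/37) -> +(37/9)
  reduce: (1/9)
  (1/9) = 1
Product of signs = -1
(74/157) = -1

-1


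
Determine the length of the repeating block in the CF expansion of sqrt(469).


Run the CF algorithm for sqrt(469).
a_0 = floor(sqrt(469)) = 21; set m_0=0, q_0=1.
Recurrence: m' = q*a - m,  q' = (d - m'^2)/q,  a' = floor((a_0 + m')/q').
  step 1: m=21, q=28, a=1
  step 2: m=7, q=15, a=1
  step 3: m=8, q=27, a=1
  step 4: m=19, q=4, a=10
  step 5: m=21, q=7, a=6
  step 6: m=21, q=4, a=10
  step 7: m=19, q=27, a=1
  step 8: m=8, q=15, a=1
  step 9: m=7, q=28, a=1
  step 10: m=21, q=1, a=42
a_10 = 2*a_0 = 42, so the period closes here.
sqrt(469) = [21; 1, 1, 1, 10, 6, 10, 1, 1, 1, 42]
Period length = 10

10


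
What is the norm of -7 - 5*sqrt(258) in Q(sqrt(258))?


N(a + b*sqrt(d)) = a^2 - d*b^2
= (-7)^2 - (258)*(-5)^2
= 49 - 6450
= -6401

-6401


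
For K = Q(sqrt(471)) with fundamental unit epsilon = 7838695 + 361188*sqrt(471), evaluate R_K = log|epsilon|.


epsilon = 7838695 + 361188*sqrt(471)
= 1.5677e+07
R = ln(1.5677e+07)
= 16.5677

16.5677


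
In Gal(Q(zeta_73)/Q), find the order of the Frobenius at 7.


The Frobenius at p in Gal(Q(zeta_n)/Q) = (Z/nZ)* is the class of p, so its order is ord_73(7), the smallest k >= 1 with 7^k = 1 mod 73.
n = 73 = 73, phi(73) = 72; the order divides phi(n).
Divisors of 72: 1, 2, 3, 4, 6, 8, 9, 12, 18, 24, 36, 72
Repeated squaring mod 73: 7^1 = 7, 7^2 = 49, 7^4 = 65, 7^8 = 64, 7^16 = 8, 7^32 = 64, 7^64 = 8
Test divisors in increasing order:
  k=1: 7^1 = 7 mod 73
  k=2: 7^2 = 49 mod 73
  k=3: 7^3 = 49 * 7 = 51 mod 73
  k=4: 7^4 = 65 mod 73
  k=6: 7^6 = 65 * 49 = 46 mod 73
  k=8: 7^8 = 64 mod 73
  k=9: 7^9 = 64 * 7 = 10 mod 73
  k=12: 7^12 = 64 * 65 = 72 mod 73
  k=18: 7^18 = 8 * 49 = 27 mod 73
  k=24: 7^24 = 8 * 64 = 1 mod 73  <- first divisor giving 1
Order = 24

24


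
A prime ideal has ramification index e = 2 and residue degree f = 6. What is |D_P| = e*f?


|D_P| = e * f
= 2 * 6
= 12

12


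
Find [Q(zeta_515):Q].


The degree equals Euler's totient phi(515).
515 = 5 * 103
phi(515) = 408

408


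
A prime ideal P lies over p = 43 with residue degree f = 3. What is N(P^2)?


N(P^a) = p^(a*f)
= 43^(2*3)
= 43^6
= 6321363049

6321363049


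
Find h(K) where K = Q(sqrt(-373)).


K = Q(sqrt(-373)). d mod 4 = 3, so D = disc(K) = 4d = -1492
h(K) equals the number of primitive reduced positive-definite forms (a, b, c) = a*x^2 + b*x*y + c*y^2 with b^2 - 4ac = D,
where reduced means |b| <= a <= c, with b >= 0 whenever |b| = a or a = c, and primitive means gcd(a, b, c) = 1.
Reduced forces 3a^2 <= |D| = 1492, so 1 <= a <= 22; b must have the parity of D, and c = (b^2 - D)/(4a) must be an integer >= a.
Enumerate a = 1..22, b in [-a, a]:
  a=1: (1, 0, 373)  [1]
  a=2: (2, 2, 187)  [1]
  a=3..10: none
  a=11: (11, -2, 34), (11, 2, 34)  [2]
  a=12: none
  a=13: (13, -4, 29), (13, 4, 29)  [2]
  a=14..16: none
  a=17: (17, -2, 22), (17, 2, 22)  [2]
  a=18: none
  a=19: (19, -16, 23), (19, 16, 23)  [2]
  a=20..22: none
Total reduced forms: 1 + 1 + 2 + 2 + 2 + 2 = 10
h = 10

10


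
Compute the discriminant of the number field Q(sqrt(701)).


For K = Q(sqrt(d)) with d squarefree: disc(K) = d if d = 1 mod 4, and disc(K) = 4d if d = 2 or 3 mod 4.
Here d = 701, and d mod 4 = 1.
d = 1 mod 4 (O_K = Z[(1+sqrt(d))/2]), so disc(K) = d = 701

701


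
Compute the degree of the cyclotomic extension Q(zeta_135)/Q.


The degree equals Euler's totient phi(135).
135 = 3^3 * 5
phi(135) = 72

72


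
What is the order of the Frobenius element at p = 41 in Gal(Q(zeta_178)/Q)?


The Frobenius at p in Gal(Q(zeta_n)/Q) = (Z/nZ)* is the class of p, so its order is ord_178(41), the smallest k >= 1 with 41^k = 1 mod 178.
n = 178 = 2 * 89, phi(178) = 88; the order divides phi(n).
Divisors of 88: 1, 2, 4, 8, 11, 22, 44, 88
Repeated squaring mod 178: 41^1 = 41, 41^2 = 79, 41^4 = 11, 41^8 = 121, 41^16 = 45, 41^32 = 67, 41^64 = 39
Test divisors in increasing order:
  k=1: 41^1 = 41 mod 178
  k=2: 41^2 = 79 mod 178
  k=4: 41^4 = 11 mod 178
  k=8: 41^8 = 121 mod 178
  k=11: 41^11 = 121 * 79 * 41 = 141 mod 178
  k=22: 41^22 = 45 * 11 * 79 = 123 mod 178
  k=44: 41^44 = 67 * 121 * 11 = 177 mod 178
  k=88: 41^88 = 39 * 45 * 121 = 1 mod 178  <- first divisor giving 1
Order = 88

88


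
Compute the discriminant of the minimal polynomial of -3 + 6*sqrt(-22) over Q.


The element -3 + 6*sqrt(-22) has minimal polynomial:
x^2 + 6*x + 801
Discriminant = (6)^2 - 4*(801)
= 36 - 3204
= -3168

-3168


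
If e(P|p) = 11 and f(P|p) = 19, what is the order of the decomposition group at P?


|D_P| = e * f
= 11 * 19
= 209

209


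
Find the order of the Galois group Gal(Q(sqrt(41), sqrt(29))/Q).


The 2 square roots of distinct primes are multiplicatively independent over Q,
so [K:Q] = 2^2 and Gal(K/Q) is isomorphic to (Z/2Z)^2.
|Gal| = 2^2 = 4

4


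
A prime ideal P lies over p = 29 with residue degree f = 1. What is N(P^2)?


N(P^a) = p^(a*f)
= 29^(2*1)
= 29^2
= 841

841


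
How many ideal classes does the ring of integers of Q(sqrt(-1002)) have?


K = Q(sqrt(-1002)). d mod 4 = 2, so D = disc(K) = 4d = -4008
h(K) equals the number of primitive reduced positive-definite forms (a, b, c) = a*x^2 + b*x*y + c*y^2 with b^2 - 4ac = D,
where reduced means |b| <= a <= c, with b >= 0 whenever |b| = a or a = c, and primitive means gcd(a, b, c) = 1.
Reduced forces 3a^2 <= |D| = 4008, so 1 <= a <= 36; b must have the parity of D, and c = (b^2 - D)/(4a) must be an integer >= a.
Enumerate a = 1..36, b in [-a, a]:
  a=1: (1, 0, 1002)  [1]
  a=2: (2, 0, 501)  [1]
  a=3: (3, 0, 334)  [1]
  a=4..5: none
  a=6: (6, 0, 167)  [1]
  a=7..12: none
  a=13: (13, -10, 79), (13, 10, 79)  [2]
  a=14..16: none
  a=17: (17, -2, 59), (17, 2, 59)  [2]
  a=18: none
  a=19: (19, -18, 57), (19, 18, 57)  [2]
  a=20..25: none
  a=26: (26, -16, 41), (26, 16, 41)  [2]
  a=27..28: none
  a=29: (29, -20, 38), (29, 20, 38)  [2]
  a=30..33: none
  a=34: (34, -32, 37), (34, 32, 37)  [2]
  a=35..36: none
Total reduced forms: 1 + 1 + 1 + 1 + 2 + 2 + 2 + 2 + 2 + 2 = 16
h = 16

16


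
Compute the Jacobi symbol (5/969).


Compute (5/969) via quadratic reciprocity:
  reciprocity: (5/969) -> +(969/5)
  reduce: (4/5)
  pull out 2: (2/5) = -1  (since 5 mod 8 = 5)
  pull out 2: (2/5) = -1  (since 5 mod 8 = 5)
  (1/5) = 1
Product of signs = 1

1


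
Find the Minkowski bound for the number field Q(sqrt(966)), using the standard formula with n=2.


d = 966, d mod 4 = 2, so disc(K) = 4d = 3864; |disc(K)| = 3864
Real quadratic field, so n = 2, s = r2 = 0, r1 = 2
M = (n!/n^n) * (4/pi)^s * sqrt(|disc(K)|) = (2!/2^2) * (4/pi)^0 * sqrt(3864)
= 0.5 * 1.000000 * 62.161081
= 31.0805

31.0805


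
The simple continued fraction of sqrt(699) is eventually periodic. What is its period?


Run the CF algorithm for sqrt(699).
a_0 = floor(sqrt(699)) = 26; set m_0=0, q_0=1.
Recurrence: m' = q*a - m,  q' = (d - m'^2)/q,  a' = floor((a_0 + m')/q').
  step 1: m=26, q=23, a=2
  step 2: m=20, q=13, a=3
  step 3: m=19, q=26, a=1
  step 4: m=7, q=25, a=1
  step 5: m=18, q=15, a=2
  step 6: m=12, q=37, a=1
  step 7: m=25, q=2, a=25
  step 8: m=25, q=37, a=1
  step 9: m=12, q=15, a=2
  step 10: m=18, q=25, a=1
  step 11: m=7, q=26, a=1
  step 12: m=19, q=13, a=3
  step 13: m=20, q=23, a=2
  step 14: m=26, q=1, a=52
a_14 = 2*a_0 = 52, so the period closes here.
sqrt(699) = [26; 2, 3, 1, 1, 2, 1, 25, 1, 2, 1, 1, 3, 2, 52]
Period length = 14

14


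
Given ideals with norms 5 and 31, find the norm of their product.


N(IJ) = N(I) * N(J)
= 5 * 31
= 155

155


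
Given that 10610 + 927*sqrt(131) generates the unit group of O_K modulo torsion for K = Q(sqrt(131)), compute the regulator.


epsilon = 10610 + 927*sqrt(131)
= 21220.0000
R = ln(21220.0000)
= 9.9627

9.9627


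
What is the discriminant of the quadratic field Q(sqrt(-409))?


For K = Q(sqrt(d)) with d squarefree: disc(K) = d if d = 1 mod 4, and disc(K) = 4d if d = 2 or 3 mod 4.
Here d = -409, and d mod 4 = 3.
d = 3 mod 4, not 1 (O_K = Z[sqrt(d)]), so disc(K) = 4d = 4 * (-409) = -1636

-1636


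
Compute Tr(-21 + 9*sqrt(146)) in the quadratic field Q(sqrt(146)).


Tr(a + b*sqrt(d)) = (a + b*sqrt(d)) + (a - b*sqrt(d)) = 2a
= 2 * (-21)
= -42

-42


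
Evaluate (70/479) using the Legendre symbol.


p = 479 is prime, so compute (70/479) with the reciprocity algorithm (Jacobi-symbol steps: pull out 2s via (2/n), flip via reciprocity, reduce):
  pull out 2: (2/479) = +1  (since 479 mod 8 = 7)
  reciprocity: (35/479) -> -(479/35)
  reduce: (24/35)
  pull out 2: (2/35) = -1  (since 35 mod 8 = 3)
  pull out 2: (2/35) = -1  (since 35 mod 8 = 3)
  pull out 2: (2/35) = -1  (since 35 mod 8 = 3)
  reciprocity: (3/35) -> -(35/3)
  reduce: (2/3)
  pull out 2: (2/3) = -1  (since 3 mod 8 = 3)
  (1/3) = 1
Product of signs = 1
(70/479) = 1

1


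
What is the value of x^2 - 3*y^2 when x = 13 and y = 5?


x^2 - d*y^2
= 13^2 - 3*5^2
= 169 - 75
= 94

94


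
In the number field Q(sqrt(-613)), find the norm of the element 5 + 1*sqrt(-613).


N(a + b*sqrt(d)) = a^2 - d*b^2
= (5)^2 - (-613)*(1)^2
= 25 + 613
= 638

638


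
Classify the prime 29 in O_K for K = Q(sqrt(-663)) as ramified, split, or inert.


K = Q(sqrt(-663)). Since d mod 4 = 1, disc(K) = -663.
Check p | disc: -663 mod 29 = 4.
p does not divide disc. Compute Legendre symbol (d/p):
4^((29-1)/2) mod 29 = 1
(d/p) = 1, so p splits: (p) = P*P' with e=1, f=1, g=2.
Therefore p is split.

split


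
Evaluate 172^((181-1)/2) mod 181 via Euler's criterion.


p = 181 is prime and the exponent is (p-1)/2 = 90, so by Euler's criterion 172^90 = (172/181) = +1 or -1 mod 181.
Compute by square-and-multiply:
  90 = 64 + 16 + 8 + 2 (binary 1011010)
  Repeated squaring mod 181: 172^1 = 172, 172^2 = 81, 172^4 = 45, 172^8 = 34, 172^16 = 70, 172^32 = 13, 172^64 = 169
  172^90 = 172^64 * 172^16 * 172^8 * 172^2 = 169 * 70 * 34 * 81 mod 181
    169 * 70 = 11830 = 65 mod 181
    65 * 34 = 2210 = 38 mod 181
    38 * 81 = 3078 = 1 mod 181
  172^90 = 1 mod 181
Result 1: 172 is a quadratic residue mod 181.
172^90 mod 181 = 1

1


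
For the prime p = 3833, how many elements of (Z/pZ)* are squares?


For prime p, the number of non-zero quadratic residues is (p-1)/2.
= (3833-1)/2
= 1916

1916


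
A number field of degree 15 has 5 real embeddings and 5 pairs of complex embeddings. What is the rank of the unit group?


By Dirichlet's unit theorem:
rank = r1 + r2 - 1
= 5 + 5 - 1
= 9

9


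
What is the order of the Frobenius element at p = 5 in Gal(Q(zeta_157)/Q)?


The Frobenius at p in Gal(Q(zeta_n)/Q) = (Z/nZ)* is the class of p, so its order is ord_157(5), the smallest k >= 1 with 5^k = 1 mod 157.
n = 157 = 157, phi(157) = 156; the order divides phi(n).
Divisors of 156: 1, 2, 3, 4, 6, 12, 13, 26, 39, 52, 78, 156
Repeated squaring mod 157: 5^1 = 5, 5^2 = 25, 5^4 = 154, 5^8 = 9, 5^16 = 81, 5^32 = 124, 5^64 = 147, 5^128 = 100
Test divisors in increasing order:
  k=1: 5^1 = 5 mod 157
  k=2: 5^2 = 25 mod 157
  k=3: 5^3 = 25 * 5 = 125 mod 157
  k=4: 5^4 = 154 mod 157
  k=6: 5^6 = 154 * 25 = 82 mod 157
  k=12: 5^12 = 9 * 154 = 130 mod 157
  k=13: 5^13 = 9 * 154 * 5 = 22 mod 157
  k=26: 5^26 = 81 * 9 * 25 = 13 mod 157
  k=39: 5^39 = 124 * 154 * 25 * 5 = 129 mod 157
  k=52: 5^52 = 124 * 81 * 154 = 12 mod 157
  k=78: 5^78 = 147 * 9 * 154 * 25 = 156 mod 157
  k=156: 5^156 = 100 * 81 * 9 * 154 = 1 mod 157  <- first divisor giving 1
Order = 156

156


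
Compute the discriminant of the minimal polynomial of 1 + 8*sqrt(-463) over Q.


The element 1 + 8*sqrt(-463) has minimal polynomial:
x^2 - 2*x + 29633
Discriminant = (-2)^2 - 4*(29633)
= 4 - 118532
= -118528

-118528


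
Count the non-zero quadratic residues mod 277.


For prime p, the number of non-zero quadratic residues is (p-1)/2.
= (277-1)/2
= 138

138


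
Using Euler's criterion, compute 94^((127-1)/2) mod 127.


p = 127 is prime and the exponent is (p-1)/2 = 63, so by Euler's criterion 94^63 = (94/127) = +1 or -1 mod 127.
Compute by square-and-multiply:
  63 = 32 + 16 + 8 + 4 + 2 + 1 (binary 111111)
  Repeated squaring mod 127: 94^1 = 94, 94^2 = 73, 94^4 = 122, 94^8 = 25, 94^16 = 117, 94^32 = 100
  94^63 = 94^32 * 94^16 * 94^8 * 94^4 * 94^2 * 94^1 = 100 * 117 * 25 * 122 * 73 * 94 mod 127
    100 * 117 = 11700 = 16 mod 127
    16 * 25 = 400 = 19 mod 127
    19 * 122 = 2318 = 32 mod 127
    32 * 73 = 2336 = 50 mod 127
    50 * 94 = 4700 = 1 mod 127
  94^63 = 1 mod 127
Result 1: 94 is a quadratic residue mod 127.
94^63 mod 127 = 1

1


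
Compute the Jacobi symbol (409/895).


Compute (409/895) via quadratic reciprocity:
  reciprocity: (409/895) -> +(895/409)
  reduce: (77/409)
  reciprocity: (77/409) -> +(409/77)
  reduce: (24/77)
  pull out 2: (2/77) = -1  (since 77 mod 8 = 5)
  pull out 2: (2/77) = -1  (since 77 mod 8 = 5)
  pull out 2: (2/77) = -1  (since 77 mod 8 = 5)
  reciprocity: (3/77) -> +(77/3)
  reduce: (2/3)
  pull out 2: (2/3) = -1  (since 3 mod 8 = 3)
  (1/3) = 1
Product of signs = 1

1


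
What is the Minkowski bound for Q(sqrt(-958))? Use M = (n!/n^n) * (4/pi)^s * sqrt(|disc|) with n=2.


d = -958, d mod 4 = 2, so disc(K) = 4d = -3832; |disc(K)| = 3832
Imaginary quadratic field, so n = 2, s = r2 = 1, r1 = 0
M = (n!/n^n) * (4/pi)^s * sqrt(|disc(K)|) = (2!/2^2) * (4/pi)^1 * sqrt(3832)
= 0.5 * 1.273240 * 61.903150
= 39.4088

39.4088


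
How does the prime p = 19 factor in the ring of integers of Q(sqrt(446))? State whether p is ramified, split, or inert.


K = Q(sqrt(446)). Since d mod 4 = 2, disc(K) = 1784.
Check p | disc: 1784 mod 19 = 17.
p does not divide disc. Compute Legendre symbol (d/p):
9^((19-1)/2) mod 19 = 1
(d/p) = 1, so p splits: (p) = P*P' with e=1, f=1, g=2.
Therefore p is split.

split


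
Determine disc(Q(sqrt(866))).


For K = Q(sqrt(d)) with d squarefree: disc(K) = d if d = 1 mod 4, and disc(K) = 4d if d = 2 or 3 mod 4.
Here d = 866, and d mod 4 = 2.
d = 2 mod 4, not 1 (O_K = Z[sqrt(d)]), so disc(K) = 4d = 4 * (866) = 3464

3464


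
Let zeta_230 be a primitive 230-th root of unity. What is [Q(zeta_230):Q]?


The degree equals Euler's totient phi(230).
230 = 2 * 5 * 23
phi(230) = 88

88


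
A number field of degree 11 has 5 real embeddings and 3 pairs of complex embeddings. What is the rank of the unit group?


By Dirichlet's unit theorem:
rank = r1 + r2 - 1
= 5 + 3 - 1
= 7

7


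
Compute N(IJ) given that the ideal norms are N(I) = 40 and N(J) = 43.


N(IJ) = N(I) * N(J)
= 40 * 43
= 1720

1720


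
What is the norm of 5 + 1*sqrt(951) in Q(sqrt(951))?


N(a + b*sqrt(d)) = a^2 - d*b^2
= (5)^2 - (951)*(1)^2
= 25 - 951
= -926

-926


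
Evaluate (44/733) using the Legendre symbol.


p = 733 is prime, so compute (44/733) with the reciprocity algorithm (Jacobi-symbol steps: pull out 2s via (2/n), flip via reciprocity, reduce):
  pull out 2: (2/733) = -1  (since 733 mod 8 = 5)
  pull out 2: (2/733) = -1  (since 733 mod 8 = 5)
  reciprocity: (11/733) -> +(733/11)
  reduce: (7/11)
  reciprocity: (7/11) -> -(11/7)
  reduce: (4/7)
  pull out 2: (2/7) = +1  (since 7 mod 8 = 7)
  pull out 2: (2/7) = +1  (since 7 mod 8 = 7)
  (1/7) = 1
Product of signs = -1
(44/733) = -1

-1


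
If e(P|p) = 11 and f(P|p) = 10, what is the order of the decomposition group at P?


|D_P| = e * f
= 11 * 10
= 110

110


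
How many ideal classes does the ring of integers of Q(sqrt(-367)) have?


K = Q(sqrt(-367)). d mod 4 = 1, so D = disc(K) = d = -367
h(K) equals the number of primitive reduced positive-definite forms (a, b, c) = a*x^2 + b*x*y + c*y^2 with b^2 - 4ac = D,
where reduced means |b| <= a <= c, with b >= 0 whenever |b| = a or a = c, and primitive means gcd(a, b, c) = 1.
Reduced forces 3a^2 <= |D| = 367, so 1 <= a <= 11; b must have the parity of D, and c = (b^2 - D)/(4a) must be an integer >= a.
Enumerate a = 1..11, b in [-a, a]:
  a=1: (1, 1, 92)  [1]
  a=2: (2, -1, 46), (2, 1, 46)  [2]
  a=3: none
  a=4: (4, -1, 23), (4, 1, 23)  [2]
  a=5..6: none
  a=7: (7, -5, 14), (7, 5, 14)  [2]
  a=8: (8, -7, 13), (8, 7, 13)  [2]
  a=9..11: none
Total reduced forms: 1 + 2 + 2 + 2 + 2 = 9
h = 9

9


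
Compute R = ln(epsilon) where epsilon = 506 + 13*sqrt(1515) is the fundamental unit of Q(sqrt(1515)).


epsilon = 506 + 13*sqrt(1515)
= 1011.9990
R = ln(1011.9990)
= 6.9197

6.9197


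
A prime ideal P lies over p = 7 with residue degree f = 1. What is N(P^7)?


N(P^a) = p^(a*f)
= 7^(7*1)
= 7^7
= 823543

823543


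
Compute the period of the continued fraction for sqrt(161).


Run the CF algorithm for sqrt(161).
a_0 = floor(sqrt(161)) = 12; set m_0=0, q_0=1.
Recurrence: m' = q*a - m,  q' = (d - m'^2)/q,  a' = floor((a_0 + m')/q').
  step 1: m=12, q=17, a=1
  step 2: m=5, q=8, a=2
  step 3: m=11, q=5, a=4
  step 4: m=9, q=16, a=1
  step 5: m=7, q=7, a=2
  step 6: m=7, q=16, a=1
  step 7: m=9, q=5, a=4
  step 8: m=11, q=8, a=2
  step 9: m=5, q=17, a=1
  step 10: m=12, q=1, a=24
a_10 = 2*a_0 = 24, so the period closes here.
sqrt(161) = [12; 1, 2, 4, 1, 2, 1, 4, 2, 1, 24]
Period length = 10

10


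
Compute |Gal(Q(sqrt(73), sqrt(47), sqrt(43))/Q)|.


The 3 square roots of distinct primes are multiplicatively independent over Q,
so [K:Q] = 2^3 and Gal(K/Q) is isomorphic to (Z/2Z)^3.
|Gal| = 2^3 = 8

8


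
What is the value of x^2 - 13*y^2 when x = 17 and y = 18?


x^2 - d*y^2
= 17^2 - 13*18^2
= 289 - 4212
= -3923

-3923


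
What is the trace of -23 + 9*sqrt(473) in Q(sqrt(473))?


Tr(a + b*sqrt(d)) = (a + b*sqrt(d)) + (a - b*sqrt(d)) = 2a
= 2 * (-23)
= -46

-46


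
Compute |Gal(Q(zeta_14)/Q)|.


|Gal(Q(zeta_14)/Q)| = phi(14)
= 6

6


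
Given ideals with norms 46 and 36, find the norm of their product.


N(IJ) = N(I) * N(J)
= 46 * 36
= 1656

1656


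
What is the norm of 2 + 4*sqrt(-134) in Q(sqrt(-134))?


N(a + b*sqrt(d)) = a^2 - d*b^2
= (2)^2 - (-134)*(4)^2
= 4 + 2144
= 2148

2148


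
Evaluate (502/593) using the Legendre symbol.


p = 593 is prime, so compute (502/593) with the reciprocity algorithm (Jacobi-symbol steps: pull out 2s via (2/n), flip via reciprocity, reduce):
  pull out 2: (2/593) = +1  (since 593 mod 8 = 1)
  reciprocity: (251/593) -> +(593/251)
  reduce: (91/251)
  reciprocity: (91/251) -> -(251/91)
  reduce: (69/91)
  reciprocity: (69/91) -> +(91/69)
  reduce: (22/69)
  pull out 2: (2/69) = -1  (since 69 mod 8 = 5)
  reciprocity: (11/69) -> +(69/11)
  reduce: (3/11)
  reciprocity: (3/11) -> -(11/3)
  reduce: (2/3)
  pull out 2: (2/3) = -1  (since 3 mod 8 = 3)
  (1/3) = 1
Product of signs = 1
(502/593) = 1

1


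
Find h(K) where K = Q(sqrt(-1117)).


K = Q(sqrt(-1117)). d mod 4 = 3, so D = disc(K) = 4d = -4468
h(K) equals the number of primitive reduced positive-definite forms (a, b, c) = a*x^2 + b*x*y + c*y^2 with b^2 - 4ac = D,
where reduced means |b| <= a <= c, with b >= 0 whenever |b| = a or a = c, and primitive means gcd(a, b, c) = 1.
Reduced forces 3a^2 <= |D| = 4468, so 1 <= a <= 38; b must have the parity of D, and c = (b^2 - D)/(4a) must be an integer >= a.
Enumerate a = 1..38, b in [-a, a]:
  a=1: (1, 0, 1117)  [1]
  a=2: (2, 2, 559)  [1]
  a=3..10: none
  a=11: (11, -8, 103), (11, 8, 103)  [2]
  a=12: none
  a=13: (13, -2, 86), (13, 2, 86)  [2]
  a=14..18: none
  a=19: (19, -4, 59), (19, 4, 59)  [2]
  a=20..21: none
  a=22: (22, -14, 53), (22, 14, 53)  [2]
  a=23..25: none
  a=26: (26, -2, 43), (26, 2, 43)  [2]
  a=27..36: none
  a=37: (37, -34, 38), (37, 34, 38)  [2]
  a=38: none
Total reduced forms: 1 + 1 + 2 + 2 + 2 + 2 + 2 + 2 = 14
h = 14

14


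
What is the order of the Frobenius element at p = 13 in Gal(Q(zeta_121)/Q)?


The Frobenius at p in Gal(Q(zeta_n)/Q) = (Z/nZ)* is the class of p, so its order is ord_121(13), the smallest k >= 1 with 13^k = 1 mod 121.
n = 121 = 11^2, phi(121) = 110; the order divides phi(n).
Divisors of 110: 1, 2, 5, 10, 11, 22, 55, 110
Repeated squaring mod 121: 13^1 = 13, 13^2 = 48, 13^4 = 5, 13^8 = 25, 13^16 = 20, 13^32 = 37, 13^64 = 38
Test divisors in increasing order:
  k=1: 13^1 = 13 mod 121
  k=2: 13^2 = 48 mod 121
  k=5: 13^5 = 5 * 13 = 65 mod 121
  k=10: 13^10 = 25 * 48 = 111 mod 121
  k=11: 13^11 = 25 * 48 * 13 = 112 mod 121
  k=22: 13^22 = 20 * 5 * 48 = 81 mod 121
  k=55: 13^55 = 37 * 20 * 5 * 48 * 13 = 120 mod 121
  k=110: 13^110 = 38 * 37 * 25 * 5 * 48 = 1 mod 121  <- first divisor giving 1
Order = 110

110


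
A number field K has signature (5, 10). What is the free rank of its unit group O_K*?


By Dirichlet's unit theorem:
rank = r1 + r2 - 1
= 5 + 10 - 1
= 14

14


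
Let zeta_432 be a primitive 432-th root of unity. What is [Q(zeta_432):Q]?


The degree equals Euler's totient phi(432).
432 = 2^4 * 3^3
phi(432) = 144

144


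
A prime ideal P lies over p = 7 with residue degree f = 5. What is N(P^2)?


N(P^a) = p^(a*f)
= 7^(2*5)
= 7^10
= 282475249

282475249


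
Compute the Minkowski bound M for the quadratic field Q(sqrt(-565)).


d = -565, d mod 4 = 3, so disc(K) = 4d = -2260; |disc(K)| = 2260
Imaginary quadratic field, so n = 2, s = r2 = 1, r1 = 0
M = (n!/n^n) * (4/pi)^s * sqrt(|disc(K)|) = (2!/2^2) * (4/pi)^1 * sqrt(2260)
= 0.5 * 1.273240 * 47.539457
= 30.2646

30.2646


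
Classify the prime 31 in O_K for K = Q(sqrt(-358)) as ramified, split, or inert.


K = Q(sqrt(-358)). Since d mod 4 = 2, disc(K) = -1432.
Check p | disc: -1432 mod 31 = 25.
p does not divide disc. Compute Legendre symbol (d/p):
14^((31-1)/2) mod 31 = 1
(d/p) = 1, so p splits: (p) = P*P' with e=1, f=1, g=2.
Therefore p is split.

split


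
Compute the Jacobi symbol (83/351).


Compute (83/351) via quadratic reciprocity:
  reciprocity: (83/351) -> -(351/83)
  reduce: (19/83)
  reciprocity: (19/83) -> -(83/19)
  reduce: (7/19)
  reciprocity: (7/19) -> -(19/7)
  reduce: (5/7)
  reciprocity: (5/7) -> +(7/5)
  reduce: (2/5)
  pull out 2: (2/5) = -1  (since 5 mod 8 = 5)
  (1/5) = 1
Product of signs = 1

1


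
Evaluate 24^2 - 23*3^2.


x^2 - d*y^2
= 24^2 - 23*3^2
= 576 - 207
= 369

369


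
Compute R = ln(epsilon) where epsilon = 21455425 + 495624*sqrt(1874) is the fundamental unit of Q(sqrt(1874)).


epsilon = 21455425 + 495624*sqrt(1874)
= 4.2911e+07
R = ln(4.2911e+07)
= 17.5746

17.5746


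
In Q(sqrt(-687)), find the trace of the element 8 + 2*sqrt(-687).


Tr(a + b*sqrt(d)) = (a + b*sqrt(d)) + (a - b*sqrt(d)) = 2a
= 2 * (8)
= 16

16


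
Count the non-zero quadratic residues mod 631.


For prime p, the number of non-zero quadratic residues is (p-1)/2.
= (631-1)/2
= 315

315


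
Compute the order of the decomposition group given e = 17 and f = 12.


|D_P| = e * f
= 17 * 12
= 204

204


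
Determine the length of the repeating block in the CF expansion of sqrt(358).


Run the CF algorithm for sqrt(358).
a_0 = floor(sqrt(358)) = 18; set m_0=0, q_0=1.
Recurrence: m' = q*a - m,  q' = (d - m'^2)/q,  a' = floor((a_0 + m')/q').
  step 1: m=18, q=34, a=1
  step 2: m=16, q=3, a=11
  step 3: m=17, q=23, a=1
  step 4: m=6, q=14, a=1
  step 5: m=8, q=21, a=1
  step 6: m=13, q=9, a=3
  step 7: m=14, q=18, a=1
  step 8: m=4, q=19, a=1
  step 9: m=15, q=7, a=4
  step 10: m=13, q=27, a=1
  step 11: m=14, q=6, a=5
  step 12: m=16, q=17, a=2
  step 13: m=18, q=2, a=18
  step 14: m=18, q=17, a=2
  step 15: m=16, q=6, a=5
  step 16: m=14, q=27, a=1
  step 17: m=13, q=7, a=4
  step 18: m=15, q=19, a=1
  step 19: m=4, q=18, a=1
  step 20: m=14, q=9, a=3
  step 21: m=13, q=21, a=1
  step 22: m=8, q=14, a=1
  step 23: m=6, q=23, a=1
  step 24: m=17, q=3, a=11
  step 25: m=16, q=34, a=1
  step 26: m=18, q=1, a=36
a_26 = 2*a_0 = 36, so the period closes here.
sqrt(358) = [18; 1, 11, 1, 1, 1, 3, 1, 1, 4, 1, 5, 2, 18, 2, 5, 1, 4, 1, 1, 3, 1, 1, 1, 11, 1, 36]
Period length = 26

26


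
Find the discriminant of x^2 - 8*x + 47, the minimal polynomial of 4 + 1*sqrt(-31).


The element 4 + 1*sqrt(-31) has minimal polynomial:
x^2 - 8*x + 47
Discriminant = (-8)^2 - 4*(47)
= 64 - 188
= -124

-124


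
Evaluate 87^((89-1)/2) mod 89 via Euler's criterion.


p = 89 is prime and the exponent is (p-1)/2 = 44, so by Euler's criterion 87^44 = (87/89) = +1 or -1 mod 89.
Compute by square-and-multiply:
  44 = 32 + 8 + 4 (binary 101100)
  Repeated squaring mod 89: 87^1 = 87, 87^2 = 4, 87^4 = 16, 87^8 = 78, 87^16 = 32, 87^32 = 45
  87^44 = 87^32 * 87^8 * 87^4 = 45 * 78 * 16 mod 89
    45 * 78 = 3510 = 39 mod 89
    39 * 16 = 624 = 1 mod 89
  87^44 = 1 mod 89
Result 1: 87 is a quadratic residue mod 89.
87^44 mod 89 = 1

1


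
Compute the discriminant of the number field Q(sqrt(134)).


For K = Q(sqrt(d)) with d squarefree: disc(K) = d if d = 1 mod 4, and disc(K) = 4d if d = 2 or 3 mod 4.
Here d = 134, and d mod 4 = 2.
d = 2 mod 4, not 1 (O_K = Z[sqrt(d)]), so disc(K) = 4d = 4 * (134) = 536

536


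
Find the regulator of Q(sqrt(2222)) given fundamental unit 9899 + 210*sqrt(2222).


epsilon = 9899 + 210*sqrt(2222)
= 19797.9999
R = ln(19797.9999)
= 9.8933

9.8933


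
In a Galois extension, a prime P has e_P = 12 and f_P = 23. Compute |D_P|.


|D_P| = e * f
= 12 * 23
= 276

276


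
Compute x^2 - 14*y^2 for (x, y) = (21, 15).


x^2 - d*y^2
= 21^2 - 14*15^2
= 441 - 3150
= -2709

-2709


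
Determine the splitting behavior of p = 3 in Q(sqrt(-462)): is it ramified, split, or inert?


K = Q(sqrt(-462)). Since d mod 4 = 2, disc(K) = -1848.
Check p | disc: -1848 mod 3 = 0.
p divides disc, so p ramifies: (p) = P^2 with e=2, f=1, g=1.
Therefore p is ramified.

ramified


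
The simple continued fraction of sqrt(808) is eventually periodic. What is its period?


Run the CF algorithm for sqrt(808).
a_0 = floor(sqrt(808)) = 28; set m_0=0, q_0=1.
Recurrence: m' = q*a - m,  q' = (d - m'^2)/q,  a' = floor((a_0 + m')/q').
  step 1: m=28, q=24, a=2
  step 2: m=20, q=17, a=2
  step 3: m=14, q=36, a=1
  step 4: m=22, q=9, a=5
  step 5: m=23, q=31, a=1
  step 6: m=8, q=24, a=1
  step 7: m=16, q=23, a=1
  step 8: m=7, q=33, a=1
  step 9: m=26, q=4, a=13
  step 10: m=26, q=33, a=1
  step 11: m=7, q=23, a=1
  step 12: m=16, q=24, a=1
  step 13: m=8, q=31, a=1
  step 14: m=23, q=9, a=5
  step 15: m=22, q=36, a=1
  step 16: m=14, q=17, a=2
  step 17: m=20, q=24, a=2
  step 18: m=28, q=1, a=56
a_18 = 2*a_0 = 56, so the period closes here.
sqrt(808) = [28; 2, 2, 1, 5, 1, 1, 1, 1, 13, 1, 1, 1, 1, 5, 1, 2, 2, 56]
Period length = 18

18


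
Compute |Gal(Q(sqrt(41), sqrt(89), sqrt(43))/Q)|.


The 3 square roots of distinct primes are multiplicatively independent over Q,
so [K:Q] = 2^3 and Gal(K/Q) is isomorphic to (Z/2Z)^3.
|Gal| = 2^3 = 8

8


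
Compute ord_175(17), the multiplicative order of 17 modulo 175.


We want ord_175(17), the smallest k >= 1 with 17^k = 1 mod 175.
n = 175 = 5^2 * 7, phi(175) = 120; the order divides phi(n).
Divisors of 120: 1, 2, 3, 4, 5, 6, 8, 10, 12, 15, 20, 24, 30, 40, 60, 120
Repeated squaring mod 175: 17^1 = 17, 17^2 = 114, 17^4 = 46, 17^8 = 16, 17^16 = 81, 17^32 = 86, 17^64 = 46
Test divisors in increasing order:
  k=1: 17^1 = 17 mod 175
  k=2: 17^2 = 114 mod 175
  k=3: 17^3 = 114 * 17 = 13 mod 175
  k=4: 17^4 = 46 mod 175
  k=5: 17^5 = 46 * 17 = 82 mod 175
  k=6: 17^6 = 46 * 114 = 169 mod 175
  k=8: 17^8 = 16 mod 175
  k=10: 17^10 = 16 * 114 = 74 mod 175
  k=12: 17^12 = 16 * 46 = 36 mod 175
  k=15: 17^15 = 16 * 46 * 114 * 17 = 118 mod 175
  k=20: 17^20 = 81 * 46 = 51 mod 175
  k=24: 17^24 = 81 * 16 = 71 mod 175
  k=30: 17^30 = 81 * 16 * 46 * 114 = 99 mod 175
  k=40: 17^40 = 86 * 16 = 151 mod 175
  k=60: 17^60 = 86 * 81 * 16 * 46 = 1 mod 175  <- first divisor giving 1
Order = 60

60


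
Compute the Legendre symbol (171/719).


p = 719 is prime, so compute (171/719) with the reciprocity algorithm (Jacobi-symbol steps: pull out 2s via (2/n), flip via reciprocity, reduce):
  reciprocity: (171/719) -> -(719/171)
  reduce: (35/171)
  reciprocity: (35/171) -> -(171/35)
  reduce: (31/35)
  reciprocity: (31/35) -> -(35/31)
  reduce: (4/31)
  pull out 2: (2/31) = +1  (since 31 mod 8 = 7)
  pull out 2: (2/31) = +1  (since 31 mod 8 = 7)
  (1/31) = 1
Product of signs = -1
(171/719) = -1

-1


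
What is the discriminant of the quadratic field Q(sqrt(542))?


For K = Q(sqrt(d)) with d squarefree: disc(K) = d if d = 1 mod 4, and disc(K) = 4d if d = 2 or 3 mod 4.
Here d = 542, and d mod 4 = 2.
d = 2 mod 4, not 1 (O_K = Z[sqrt(d)]), so disc(K) = 4d = 4 * (542) = 2168

2168


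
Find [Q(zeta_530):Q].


The degree equals Euler's totient phi(530).
530 = 2 * 5 * 53
phi(530) = 208

208


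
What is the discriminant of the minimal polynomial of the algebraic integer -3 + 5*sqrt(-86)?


The element -3 + 5*sqrt(-86) has minimal polynomial:
x^2 + 6*x + 2159
Discriminant = (6)^2 - 4*(2159)
= 36 - 8636
= -8600

-8600


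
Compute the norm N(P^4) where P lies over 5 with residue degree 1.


N(P^a) = p^(a*f)
= 5^(4*1)
= 5^4
= 625

625


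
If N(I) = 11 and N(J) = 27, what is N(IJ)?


N(IJ) = N(I) * N(J)
= 11 * 27
= 297

297


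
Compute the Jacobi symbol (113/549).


Compute (113/549) via quadratic reciprocity:
  reciprocity: (113/549) -> +(549/113)
  reduce: (97/113)
  reciprocity: (97/113) -> +(113/97)
  reduce: (16/97)
  pull out 2: (2/97) = +1  (since 97 mod 8 = 1)
  pull out 2: (2/97) = +1  (since 97 mod 8 = 1)
  pull out 2: (2/97) = +1  (since 97 mod 8 = 1)
  pull out 2: (2/97) = +1  (since 97 mod 8 = 1)
  (1/97) = 1
Product of signs = 1

1


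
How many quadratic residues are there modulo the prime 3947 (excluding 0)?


For prime p, the number of non-zero quadratic residues is (p-1)/2.
= (3947-1)/2
= 1973

1973


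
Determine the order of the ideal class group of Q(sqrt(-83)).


K = Q(sqrt(-83)). d mod 4 = 1, so D = disc(K) = d = -83
h(K) equals the number of primitive reduced positive-definite forms (a, b, c) = a*x^2 + b*x*y + c*y^2 with b^2 - 4ac = D,
where reduced means |b| <= a <= c, with b >= 0 whenever |b| = a or a = c, and primitive means gcd(a, b, c) = 1.
Reduced forces 3a^2 <= |D| = 83, so 1 <= a <= 5; b must have the parity of D, and c = (b^2 - D)/(4a) must be an integer >= a.
Enumerate a = 1..5, b in [-a, a]:
  a=1: (1, 1, 21)  [1]
  a=2: none
  a=3: (3, -1, 7), (3, 1, 7)  [2]
  a=4..5: none
Total reduced forms: 1 + 2 = 3
h = 3

3


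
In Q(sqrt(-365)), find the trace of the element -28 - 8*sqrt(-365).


Tr(a + b*sqrt(d)) = (a + b*sqrt(d)) + (a - b*sqrt(d)) = 2a
= 2 * (-28)
= -56

-56


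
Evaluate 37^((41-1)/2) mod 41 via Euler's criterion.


p = 41 is prime and the exponent is (p-1)/2 = 20, so by Euler's criterion 37^20 = (37/41) = +1 or -1 mod 41.
Compute by square-and-multiply:
  20 = 16 + 4 (binary 10100)
  Repeated squaring mod 41: 37^1 = 37, 37^2 = 16, 37^4 = 10, 37^8 = 18, 37^16 = 37
  37^20 = 37^16 * 37^4 = 37 * 10 mod 41
    37 * 10 = 370 = 1 mod 41
  37^20 = 1 mod 41
Result 1: 37 is a quadratic residue mod 41.
37^20 mod 41 = 1

1


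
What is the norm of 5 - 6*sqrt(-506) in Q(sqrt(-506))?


N(a + b*sqrt(d)) = a^2 - d*b^2
= (5)^2 - (-506)*(-6)^2
= 25 + 18216
= 18241

18241


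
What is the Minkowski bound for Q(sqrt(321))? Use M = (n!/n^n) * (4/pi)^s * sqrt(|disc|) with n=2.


d = 321, d mod 4 = 1, so disc(K) = d = 321; |disc(K)| = 321
Real quadratic field, so n = 2, s = r2 = 0, r1 = 2
M = (n!/n^n) * (4/pi)^s * sqrt(|disc(K)|) = (2!/2^2) * (4/pi)^0 * sqrt(321)
= 0.5 * 1.000000 * 17.916473
= 8.9582

8.9582


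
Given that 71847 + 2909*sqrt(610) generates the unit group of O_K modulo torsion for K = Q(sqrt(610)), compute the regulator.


epsilon = 71847 + 2909*sqrt(610)
= 143694.0000
R = ln(143694.0000)
= 11.8754

11.8754


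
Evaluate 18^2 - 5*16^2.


x^2 - d*y^2
= 18^2 - 5*16^2
= 324 - 1280
= -956

-956


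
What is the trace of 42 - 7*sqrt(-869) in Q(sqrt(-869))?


Tr(a + b*sqrt(d)) = (a + b*sqrt(d)) + (a - b*sqrt(d)) = 2a
= 2 * (42)
= 84

84


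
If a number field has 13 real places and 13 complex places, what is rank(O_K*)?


By Dirichlet's unit theorem:
rank = r1 + r2 - 1
= 13 + 13 - 1
= 25

25


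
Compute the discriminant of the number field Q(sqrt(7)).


For K = Q(sqrt(d)) with d squarefree: disc(K) = d if d = 1 mod 4, and disc(K) = 4d if d = 2 or 3 mod 4.
Here d = 7, and d mod 4 = 3.
d = 3 mod 4, not 1 (O_K = Z[sqrt(d)]), so disc(K) = 4d = 4 * (7) = 28

28


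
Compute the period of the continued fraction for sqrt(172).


Run the CF algorithm for sqrt(172).
a_0 = floor(sqrt(172)) = 13; set m_0=0, q_0=1.
Recurrence: m' = q*a - m,  q' = (d - m'^2)/q,  a' = floor((a_0 + m')/q').
  step 1: m=13, q=3, a=8
  step 2: m=11, q=17, a=1
  step 3: m=6, q=8, a=2
  step 4: m=10, q=9, a=2
  step 5: m=8, q=12, a=1
  step 6: m=4, q=13, a=1
  step 7: m=9, q=7, a=3
  step 8: m=12, q=4, a=6
  step 9: m=12, q=7, a=3
  step 10: m=9, q=13, a=1
  step 11: m=4, q=12, a=1
  step 12: m=8, q=9, a=2
  step 13: m=10, q=8, a=2
  step 14: m=6, q=17, a=1
  step 15: m=11, q=3, a=8
  step 16: m=13, q=1, a=26
a_16 = 2*a_0 = 26, so the period closes here.
sqrt(172) = [13; 8, 1, 2, 2, 1, 1, 3, 6, 3, 1, 1, 2, 2, 1, 8, 26]
Period length = 16

16


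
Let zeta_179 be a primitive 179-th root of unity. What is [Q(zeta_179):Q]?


The degree equals Euler's totient phi(179).
179 = 179
phi(179) = 178

178


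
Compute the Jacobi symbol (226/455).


Compute (226/455) via quadratic reciprocity:
  pull out 2: (2/455) = +1  (since 455 mod 8 = 7)
  reciprocity: (113/455) -> +(455/113)
  reduce: (3/113)
  reciprocity: (3/113) -> +(113/3)
  reduce: (2/3)
  pull out 2: (2/3) = -1  (since 3 mod 8 = 3)
  (1/3) = 1
Product of signs = -1

-1


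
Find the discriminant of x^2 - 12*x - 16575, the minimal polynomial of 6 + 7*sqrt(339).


The element 6 + 7*sqrt(339) has minimal polynomial:
x^2 - 12*x - 16575
Discriminant = (-12)^2 - 4*(-16575)
= 144 + 66300
= 66444

66444


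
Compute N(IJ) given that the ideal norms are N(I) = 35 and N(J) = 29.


N(IJ) = N(I) * N(J)
= 35 * 29
= 1015

1015


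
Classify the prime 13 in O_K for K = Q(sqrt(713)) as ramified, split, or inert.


K = Q(sqrt(713)). Since d mod 4 = 1, disc(K) = 713.
Check p | disc: 713 mod 13 = 11.
p does not divide disc. Compute Legendre symbol (d/p):
11^((13-1)/2) mod 13 = -1
(d/p) = -1, so p is inert: (p) stays prime with e=1, f=2, g=1.
Therefore p is inert.

inert


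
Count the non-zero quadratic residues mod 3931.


For prime p, the number of non-zero quadratic residues is (p-1)/2.
= (3931-1)/2
= 1965

1965


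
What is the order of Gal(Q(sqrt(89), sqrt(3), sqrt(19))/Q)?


The 3 square roots of distinct primes are multiplicatively independent over Q,
so [K:Q] = 2^3 and Gal(K/Q) is isomorphic to (Z/2Z)^3.
|Gal| = 2^3 = 8

8


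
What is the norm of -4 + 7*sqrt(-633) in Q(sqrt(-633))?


N(a + b*sqrt(d)) = a^2 - d*b^2
= (-4)^2 - (-633)*(7)^2
= 16 + 31017
= 31033

31033


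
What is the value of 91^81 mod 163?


p = 163 is prime and the exponent is (p-1)/2 = 81, so by Euler's criterion 91^81 = (91/163) = +1 or -1 mod 163.
Compute by square-and-multiply:
  81 = 64 + 16 + 1 (binary 1010001)
  Repeated squaring mod 163: 91^1 = 91, 91^2 = 131, 91^4 = 46, 91^8 = 160, 91^16 = 9, 91^32 = 81, 91^64 = 41
  91^81 = 91^64 * 91^16 * 91^1 = 41 * 9 * 91 mod 163
    41 * 9 = 369 = 43 mod 163
    43 * 91 = 3913 = 1 mod 163
  91^81 = 1 mod 163
Result 1: 91 is a quadratic residue mod 163.
91^81 mod 163 = 1

1


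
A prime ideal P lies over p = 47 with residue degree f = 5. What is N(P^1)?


N(P^a) = p^(a*f)
= 47^(1*5)
= 47^5
= 229345007

229345007


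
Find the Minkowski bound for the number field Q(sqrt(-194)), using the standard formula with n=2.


d = -194, d mod 4 = 2, so disc(K) = 4d = -776; |disc(K)| = 776
Imaginary quadratic field, so n = 2, s = r2 = 1, r1 = 0
M = (n!/n^n) * (4/pi)^s * sqrt(|disc(K)|) = (2!/2^2) * (4/pi)^1 * sqrt(776)
= 0.5 * 1.273240 * 27.856777
= 17.7342

17.7342


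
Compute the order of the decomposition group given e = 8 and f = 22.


|D_P| = e * f
= 8 * 22
= 176

176


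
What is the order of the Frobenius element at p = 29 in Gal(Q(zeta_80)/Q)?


The Frobenius at p in Gal(Q(zeta_n)/Q) = (Z/nZ)* is the class of p, so its order is ord_80(29), the smallest k >= 1 with 29^k = 1 mod 80.
n = 80 = 2^4 * 5, phi(80) = 32; the order divides phi(n).
Divisors of 32: 1, 2, 4, 8, 16, 32
Repeated squaring mod 80: 29^1 = 29, 29^2 = 41, 29^4 = 1, 29^8 = 1, 29^16 = 1, 29^32 = 1
Test divisors in increasing order:
  k=1: 29^1 = 29 mod 80
  k=2: 29^2 = 41 mod 80
  k=4: 29^4 = 1 mod 80  <- first divisor giving 1
Order = 4

4


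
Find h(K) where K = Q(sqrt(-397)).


K = Q(sqrt(-397)). d mod 4 = 3, so D = disc(K) = 4d = -1588
h(K) equals the number of primitive reduced positive-definite forms (a, b, c) = a*x^2 + b*x*y + c*y^2 with b^2 - 4ac = D,
where reduced means |b| <= a <= c, with b >= 0 whenever |b| = a or a = c, and primitive means gcd(a, b, c) = 1.
Reduced forces 3a^2 <= |D| = 1588, so 1 <= a <= 23; b must have the parity of D, and c = (b^2 - D)/(4a) must be an integer >= a.
Enumerate a = 1..23, b in [-a, a]:
  a=1: (1, 0, 397)  [1]
  a=2: (2, 2, 199)  [1]
  a=3..6: none
  a=7: (7, -6, 58), (7, 6, 58)  [2]
  a=8..13: none
  a=14: (14, -6, 29), (14, 6, 29)  [2]
  a=15..23: none
Total reduced forms: 1 + 1 + 2 + 2 = 6
h = 6

6


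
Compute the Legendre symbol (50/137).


p = 137 is prime, so compute (50/137) with the reciprocity algorithm (Jacobi-symbol steps: pull out 2s via (2/n), flip via reciprocity, reduce):
  pull out 2: (2/137) = +1  (since 137 mod 8 = 1)
  reciprocity: (25/137) -> +(137/25)
  reduce: (12/25)
  pull out 2: (2/25) = +1  (since 25 mod 8 = 1)
  pull out 2: (2/25) = +1  (since 25 mod 8 = 1)
  reciprocity: (3/25) -> +(25/3)
  reduce: (1/3)
  (1/3) = 1
Product of signs = 1
(50/137) = 1

1


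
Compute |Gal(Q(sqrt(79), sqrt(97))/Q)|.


The 2 square roots of distinct primes are multiplicatively independent over Q,
so [K:Q] = 2^2 and Gal(K/Q) is isomorphic to (Z/2Z)^2.
|Gal| = 2^2 = 4

4


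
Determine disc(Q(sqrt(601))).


For K = Q(sqrt(d)) with d squarefree: disc(K) = d if d = 1 mod 4, and disc(K) = 4d if d = 2 or 3 mod 4.
Here d = 601, and d mod 4 = 1.
d = 1 mod 4 (O_K = Z[(1+sqrt(d))/2]), so disc(K) = d = 601

601


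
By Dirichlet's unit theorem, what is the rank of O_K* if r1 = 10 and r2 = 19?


By Dirichlet's unit theorem:
rank = r1 + r2 - 1
= 10 + 19 - 1
= 28

28


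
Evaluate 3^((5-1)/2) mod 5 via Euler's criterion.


p = 5 is prime and the exponent is (p-1)/2 = 2, so by Euler's criterion 3^2 = (3/5) = +1 or -1 mod 5.
Compute by square-and-multiply:
  2 = 2 (binary 10)
  Repeated squaring mod 5: 3^1 = 3, 3^2 = 4
  3^2 = 4 mod 5
Result 4 = p - 1 = -1 mod 5: 3 is a quadratic non-residue mod 5. As a residue in [0, p-1] the value is 4.
3^2 mod 5 = 4

4
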